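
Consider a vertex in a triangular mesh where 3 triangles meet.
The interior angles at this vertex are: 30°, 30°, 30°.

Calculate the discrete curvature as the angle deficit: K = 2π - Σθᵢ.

Sum of angles = 90°. K = 360° - 90° = 270°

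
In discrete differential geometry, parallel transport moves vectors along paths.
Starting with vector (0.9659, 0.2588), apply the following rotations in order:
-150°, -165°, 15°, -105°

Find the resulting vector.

Total rotation: (-150°) + (-165°) + 15° + (-105°) = -405° ≡ -45° (mod 360°). Final vector: (0.8660, -0.5000)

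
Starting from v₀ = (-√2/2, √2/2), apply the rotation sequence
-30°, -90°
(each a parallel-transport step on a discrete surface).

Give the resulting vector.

Total rotation: (-30°) + (-90°) = -120°. Final vector: (0.9659, 0.2588)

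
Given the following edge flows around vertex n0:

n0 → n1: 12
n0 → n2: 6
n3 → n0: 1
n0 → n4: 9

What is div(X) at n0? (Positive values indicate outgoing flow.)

Divergence = sum of outgoing flows = 12 + 6 + (-1) + 9 = 26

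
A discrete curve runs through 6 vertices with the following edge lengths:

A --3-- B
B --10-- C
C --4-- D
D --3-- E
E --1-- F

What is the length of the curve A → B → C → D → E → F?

Arc length = 3 + 10 + 4 + 3 + 1 = 21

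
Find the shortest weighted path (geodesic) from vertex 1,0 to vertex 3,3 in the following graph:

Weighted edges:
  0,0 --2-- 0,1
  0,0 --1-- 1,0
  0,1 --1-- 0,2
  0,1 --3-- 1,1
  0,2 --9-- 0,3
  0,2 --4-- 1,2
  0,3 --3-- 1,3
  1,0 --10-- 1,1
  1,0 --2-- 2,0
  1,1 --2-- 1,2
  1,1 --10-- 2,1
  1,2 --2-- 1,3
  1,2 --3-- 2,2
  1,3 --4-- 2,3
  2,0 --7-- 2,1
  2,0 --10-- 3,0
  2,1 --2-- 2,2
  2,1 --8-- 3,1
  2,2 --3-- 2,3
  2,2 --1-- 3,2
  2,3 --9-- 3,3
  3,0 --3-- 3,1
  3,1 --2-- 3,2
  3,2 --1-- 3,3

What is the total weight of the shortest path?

Shortest path: 1,0 → 0,0 → 0,1 → 0,2 → 1,2 → 2,2 → 3,2 → 3,3, total weight = 13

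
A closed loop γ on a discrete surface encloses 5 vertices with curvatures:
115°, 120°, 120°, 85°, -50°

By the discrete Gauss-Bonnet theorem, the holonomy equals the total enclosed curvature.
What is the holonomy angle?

Holonomy = total enclosed curvature = 115° + 120° + 120° + 85° + (-50°) = 390°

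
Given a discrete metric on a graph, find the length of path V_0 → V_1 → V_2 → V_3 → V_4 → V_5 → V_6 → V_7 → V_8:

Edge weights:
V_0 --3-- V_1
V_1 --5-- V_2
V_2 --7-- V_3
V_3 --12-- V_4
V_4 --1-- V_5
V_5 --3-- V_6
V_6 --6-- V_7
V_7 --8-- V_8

Arc length = 3 + 5 + 7 + 12 + 1 + 3 + 6 + 8 = 45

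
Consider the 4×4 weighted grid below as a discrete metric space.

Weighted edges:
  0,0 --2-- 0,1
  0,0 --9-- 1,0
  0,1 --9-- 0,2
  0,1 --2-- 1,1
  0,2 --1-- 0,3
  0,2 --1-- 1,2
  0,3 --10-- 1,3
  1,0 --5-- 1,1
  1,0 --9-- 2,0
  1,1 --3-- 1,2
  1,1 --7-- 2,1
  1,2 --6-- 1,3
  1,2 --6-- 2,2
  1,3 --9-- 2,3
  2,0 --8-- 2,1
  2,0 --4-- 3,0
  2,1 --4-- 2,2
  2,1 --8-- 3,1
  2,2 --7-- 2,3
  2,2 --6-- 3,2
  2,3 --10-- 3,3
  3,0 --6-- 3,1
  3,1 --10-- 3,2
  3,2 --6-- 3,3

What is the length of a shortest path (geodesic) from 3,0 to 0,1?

Shortest path: 3,0 → 2,0 → 1,0 → 1,1 → 0,1, total weight = 20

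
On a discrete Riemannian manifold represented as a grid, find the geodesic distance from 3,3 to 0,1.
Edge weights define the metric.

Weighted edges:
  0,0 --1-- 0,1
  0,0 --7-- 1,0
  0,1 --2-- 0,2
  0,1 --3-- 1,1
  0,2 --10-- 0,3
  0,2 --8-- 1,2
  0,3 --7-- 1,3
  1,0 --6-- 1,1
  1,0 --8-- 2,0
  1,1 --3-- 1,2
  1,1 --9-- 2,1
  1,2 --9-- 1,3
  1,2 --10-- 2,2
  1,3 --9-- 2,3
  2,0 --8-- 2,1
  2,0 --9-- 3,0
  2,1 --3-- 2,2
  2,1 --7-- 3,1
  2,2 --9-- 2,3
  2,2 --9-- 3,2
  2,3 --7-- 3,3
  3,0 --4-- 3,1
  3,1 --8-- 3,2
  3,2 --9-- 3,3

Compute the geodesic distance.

Shortest path: 3,3 → 2,3 → 2,2 → 2,1 → 1,1 → 0,1, total weight = 31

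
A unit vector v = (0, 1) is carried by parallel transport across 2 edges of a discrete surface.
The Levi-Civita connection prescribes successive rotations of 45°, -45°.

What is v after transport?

Total rotation: 45° + (-45°) = 0°. Final vector: (0, 1)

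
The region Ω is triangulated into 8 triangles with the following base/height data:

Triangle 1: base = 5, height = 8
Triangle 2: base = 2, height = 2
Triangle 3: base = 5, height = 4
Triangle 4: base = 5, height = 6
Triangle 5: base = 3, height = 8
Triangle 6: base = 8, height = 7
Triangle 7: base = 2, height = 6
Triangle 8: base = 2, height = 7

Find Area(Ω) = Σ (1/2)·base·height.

(1/2)×5×8 + (1/2)×2×2 + (1/2)×5×4 + (1/2)×5×6 + (1/2)×3×8 + (1/2)×8×7 + (1/2)×2×6 + (1/2)×2×7 = 100.0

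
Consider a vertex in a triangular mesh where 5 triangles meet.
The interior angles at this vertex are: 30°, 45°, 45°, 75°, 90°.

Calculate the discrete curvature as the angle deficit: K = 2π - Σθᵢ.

Sum of angles = 285°. K = 360° - 285° = 75°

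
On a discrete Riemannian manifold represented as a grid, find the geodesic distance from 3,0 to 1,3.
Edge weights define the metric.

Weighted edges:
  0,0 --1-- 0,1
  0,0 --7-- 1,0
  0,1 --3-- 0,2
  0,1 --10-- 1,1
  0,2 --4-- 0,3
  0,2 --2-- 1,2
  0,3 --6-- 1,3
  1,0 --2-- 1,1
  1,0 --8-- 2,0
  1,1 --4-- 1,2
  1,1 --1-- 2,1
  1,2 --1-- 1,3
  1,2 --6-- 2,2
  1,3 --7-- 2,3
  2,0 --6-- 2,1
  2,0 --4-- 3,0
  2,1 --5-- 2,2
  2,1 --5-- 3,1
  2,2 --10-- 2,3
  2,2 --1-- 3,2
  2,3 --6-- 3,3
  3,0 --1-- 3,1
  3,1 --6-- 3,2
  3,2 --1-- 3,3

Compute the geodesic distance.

Shortest path: 3,0 → 3,1 → 2,1 → 1,1 → 1,2 → 1,3, total weight = 12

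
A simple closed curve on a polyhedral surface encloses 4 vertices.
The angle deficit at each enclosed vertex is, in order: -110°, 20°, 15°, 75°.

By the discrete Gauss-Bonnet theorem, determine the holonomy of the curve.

Holonomy = total enclosed curvature = (-110°) + 20° + 15° + 75° = 0°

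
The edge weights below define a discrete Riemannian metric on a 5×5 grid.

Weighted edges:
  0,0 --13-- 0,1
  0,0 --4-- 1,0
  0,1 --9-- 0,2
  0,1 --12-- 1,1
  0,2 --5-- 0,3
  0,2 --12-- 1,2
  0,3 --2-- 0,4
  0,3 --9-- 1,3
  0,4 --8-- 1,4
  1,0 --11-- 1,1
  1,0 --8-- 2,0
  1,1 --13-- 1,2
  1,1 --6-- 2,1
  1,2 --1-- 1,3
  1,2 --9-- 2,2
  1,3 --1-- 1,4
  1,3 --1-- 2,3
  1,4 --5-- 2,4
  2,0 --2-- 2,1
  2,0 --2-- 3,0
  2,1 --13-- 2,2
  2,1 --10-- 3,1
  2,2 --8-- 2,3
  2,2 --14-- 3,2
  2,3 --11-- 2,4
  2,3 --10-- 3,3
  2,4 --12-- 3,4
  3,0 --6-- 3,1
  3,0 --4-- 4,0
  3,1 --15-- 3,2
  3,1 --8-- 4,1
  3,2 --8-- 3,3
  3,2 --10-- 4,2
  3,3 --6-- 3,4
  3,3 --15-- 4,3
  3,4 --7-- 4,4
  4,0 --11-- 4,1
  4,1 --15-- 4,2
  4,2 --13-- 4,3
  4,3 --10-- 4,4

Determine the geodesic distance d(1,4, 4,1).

Shortest path: 1,4 → 1,3 → 1,2 → 1,1 → 2,1 → 3,1 → 4,1, total weight = 39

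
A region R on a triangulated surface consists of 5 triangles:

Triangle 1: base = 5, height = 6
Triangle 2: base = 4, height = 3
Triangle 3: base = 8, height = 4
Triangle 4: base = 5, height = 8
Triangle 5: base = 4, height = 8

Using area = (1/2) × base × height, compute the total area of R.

(1/2)×5×6 + (1/2)×4×3 + (1/2)×8×4 + (1/2)×5×8 + (1/2)×4×8 = 73.0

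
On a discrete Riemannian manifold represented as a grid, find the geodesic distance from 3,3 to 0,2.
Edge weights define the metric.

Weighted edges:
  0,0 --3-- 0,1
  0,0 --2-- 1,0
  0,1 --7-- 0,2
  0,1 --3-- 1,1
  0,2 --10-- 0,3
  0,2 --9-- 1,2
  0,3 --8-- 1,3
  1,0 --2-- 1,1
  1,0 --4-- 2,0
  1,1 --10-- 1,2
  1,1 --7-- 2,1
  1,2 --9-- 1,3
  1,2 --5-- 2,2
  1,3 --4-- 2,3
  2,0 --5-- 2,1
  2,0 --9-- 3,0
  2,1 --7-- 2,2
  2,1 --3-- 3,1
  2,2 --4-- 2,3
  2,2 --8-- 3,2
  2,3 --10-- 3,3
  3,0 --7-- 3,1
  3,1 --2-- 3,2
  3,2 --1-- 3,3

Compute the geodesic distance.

Shortest path: 3,3 → 3,2 → 2,2 → 1,2 → 0,2, total weight = 23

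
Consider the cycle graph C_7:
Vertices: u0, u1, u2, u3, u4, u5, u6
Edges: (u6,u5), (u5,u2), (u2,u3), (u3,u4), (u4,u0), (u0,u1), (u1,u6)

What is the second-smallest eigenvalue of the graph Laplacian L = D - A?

The cycle graph C_n has Laplacian eigenvalues λ_k = 2 − 2cos(2πk/n), k = 0, 1, …, n−1. Here n = 7:
k=0: 2 − 2cos(0) = 0.0; k=1: 2 − 2cos(2π/7) = 0.753; k=2: 2 − 2cos(4π/7) = 2.445; k=3: 2 − 2cos(6π/7) = 3.8019; k=4: 2 − 2cos(8π/7) = 3.8019; k=5: 2 − 2cos(10π/7) = 2.445; k=6: 2 − 2cos(12π/7) = 0.753.
Laplacian eigenvalues: [0.0, 0.753, 0.753, 2.445, 2.445, 3.8019, 3.8019]. Algebraic connectivity (smallest non-zero eigenvalue) = 0.753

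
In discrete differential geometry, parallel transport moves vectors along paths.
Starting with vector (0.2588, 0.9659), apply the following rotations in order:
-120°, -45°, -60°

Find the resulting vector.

Total rotation: (-120°) + (-45°) + (-60°) = -225° ≡ 135° (mod 360°). Final vector: (-0.8660, -0.5000)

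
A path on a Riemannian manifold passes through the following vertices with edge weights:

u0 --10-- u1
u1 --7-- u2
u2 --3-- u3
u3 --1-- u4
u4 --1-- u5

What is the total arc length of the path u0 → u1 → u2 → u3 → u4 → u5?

Arc length = 10 + 7 + 3 + 1 + 1 = 22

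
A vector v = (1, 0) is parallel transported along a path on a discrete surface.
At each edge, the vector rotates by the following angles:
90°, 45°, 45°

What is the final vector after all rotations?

Total rotation: 90° + 45° + 45° = 180°. Final vector: (-1, 0)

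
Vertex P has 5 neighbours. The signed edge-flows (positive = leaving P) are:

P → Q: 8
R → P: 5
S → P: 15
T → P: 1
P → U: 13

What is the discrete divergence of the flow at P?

Divergence = sum of outgoing flows = 8 + (-5) + (-15) + (-1) + 13 = 0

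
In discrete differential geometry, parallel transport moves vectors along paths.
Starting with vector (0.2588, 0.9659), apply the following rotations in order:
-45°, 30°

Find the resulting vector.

Total rotation: (-45°) + 30° = -15°. Final vector: (0.5000, 0.8660)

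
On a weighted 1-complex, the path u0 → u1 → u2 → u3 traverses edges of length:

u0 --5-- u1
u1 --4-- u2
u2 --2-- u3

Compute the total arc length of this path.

Arc length = 5 + 4 + 2 = 11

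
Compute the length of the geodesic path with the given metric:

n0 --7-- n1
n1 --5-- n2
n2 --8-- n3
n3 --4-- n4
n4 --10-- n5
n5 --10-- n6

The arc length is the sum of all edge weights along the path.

Arc length = 7 + 5 + 8 + 4 + 10 + 10 = 44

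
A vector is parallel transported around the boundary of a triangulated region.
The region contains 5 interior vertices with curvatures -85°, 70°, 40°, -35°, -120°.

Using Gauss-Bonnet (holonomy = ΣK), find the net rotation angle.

Holonomy = total enclosed curvature = (-85°) + 70° + 40° + (-35°) + (-120°) = -130°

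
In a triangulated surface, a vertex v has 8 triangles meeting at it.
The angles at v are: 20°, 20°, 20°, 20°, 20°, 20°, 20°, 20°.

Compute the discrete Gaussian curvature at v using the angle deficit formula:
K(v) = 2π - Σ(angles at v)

Sum of angles = 160°. K = 360° - 160° = 200° = 10π/9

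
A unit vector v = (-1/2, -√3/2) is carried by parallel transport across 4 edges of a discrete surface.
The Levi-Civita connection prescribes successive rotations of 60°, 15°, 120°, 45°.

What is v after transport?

Total rotation: 60° + 15° + 120° + 45° = 240° ≡ -120° (mod 360°). Final vector: (-0.5000, 0.8660)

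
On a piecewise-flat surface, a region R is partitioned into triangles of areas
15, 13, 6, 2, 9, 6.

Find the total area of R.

15 + 13 + 6 + 2 + 9 + 6 = 51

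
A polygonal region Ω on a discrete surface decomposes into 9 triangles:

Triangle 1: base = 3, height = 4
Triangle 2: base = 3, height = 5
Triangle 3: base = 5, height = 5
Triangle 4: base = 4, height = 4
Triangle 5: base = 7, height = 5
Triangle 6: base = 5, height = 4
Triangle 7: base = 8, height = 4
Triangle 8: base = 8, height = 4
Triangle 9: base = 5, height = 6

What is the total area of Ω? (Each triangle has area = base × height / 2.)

(1/2)×3×4 + (1/2)×3×5 + (1/2)×5×5 + (1/2)×4×4 + (1/2)×7×5 + (1/2)×5×4 + (1/2)×8×4 + (1/2)×8×4 + (1/2)×5×6 = 108.5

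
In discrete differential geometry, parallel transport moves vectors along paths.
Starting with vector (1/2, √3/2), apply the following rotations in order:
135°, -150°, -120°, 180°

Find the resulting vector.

Total rotation: 135° + (-150°) + (-120°) + 180° = 45°. Final vector: (-0.2588, 0.9659)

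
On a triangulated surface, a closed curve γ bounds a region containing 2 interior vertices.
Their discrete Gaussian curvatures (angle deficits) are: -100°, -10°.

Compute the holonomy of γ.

Holonomy = total enclosed curvature = (-100°) + (-10°) = -110°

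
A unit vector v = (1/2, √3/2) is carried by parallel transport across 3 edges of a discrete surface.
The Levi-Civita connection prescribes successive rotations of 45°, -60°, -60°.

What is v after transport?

Total rotation: 45° + (-60°) + (-60°) = -75°. Final vector: (0.9659, -0.2588)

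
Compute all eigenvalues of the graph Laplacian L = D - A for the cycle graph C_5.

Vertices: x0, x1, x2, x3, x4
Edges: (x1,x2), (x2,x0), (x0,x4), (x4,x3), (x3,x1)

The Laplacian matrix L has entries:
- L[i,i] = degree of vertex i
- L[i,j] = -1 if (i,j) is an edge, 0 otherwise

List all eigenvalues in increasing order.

The cycle graph C_n has Laplacian eigenvalues λ_k = 2 − 2cos(2πk/n), k = 0, 1, …, n−1. Here n = 5:
k=0: 2 − 2cos(0) = 0.0; k=1: 2 − 2cos(2π/5) = 1.382; k=2: 2 − 2cos(4π/5) = 3.618; k=3: 2 − 2cos(6π/5) = 3.618; k=4: 2 − 2cos(8π/5) = 1.382.
Laplacian eigenvalues (increasing order): [0.0, 1.382, 1.382, 3.618, 3.618]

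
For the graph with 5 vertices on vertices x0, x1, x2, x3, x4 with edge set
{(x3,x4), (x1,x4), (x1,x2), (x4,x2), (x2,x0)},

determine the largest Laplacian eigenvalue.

Degrees: deg(x0) = 1, deg(x1) = 2, deg(x2) = 3, deg(x3) = 1, deg(x4) = 3.
L = D − A with rows/columns ordered (x0, x1, x2, x3, x4):
  [ 1,  0, -1,  0,  0]
  [ 0,  2, -1,  0, -1]
  [-1, -1,  3,  0, -1]
  [ 0,  0,  0,  1, -1]
  [ 0, -1, -1, -1,  3]
Characteristic polynomial: det(λI − L) = λ(λ² − 5λ + 3)(λ² − 5λ + 5).
Roots: λ = 0; (λ² − 5λ + 3) = 0 ⇒ λ = (5 ± √13)/2 ≈ 0.6972, 4.3028; (λ² − 5λ + 5) = 0 ⇒ λ = (5 ± √5)/2 ≈ 1.382, 3.618.
(Check: the roots sum (with multiplicity) to 10, matching trace L = Σdeg = 2·5 = 10.)
Laplacian eigenvalues: [0.0, 0.6972, 1.382, 3.618, 4.3028]. Largest eigenvalue (spectral radius) = 4.3028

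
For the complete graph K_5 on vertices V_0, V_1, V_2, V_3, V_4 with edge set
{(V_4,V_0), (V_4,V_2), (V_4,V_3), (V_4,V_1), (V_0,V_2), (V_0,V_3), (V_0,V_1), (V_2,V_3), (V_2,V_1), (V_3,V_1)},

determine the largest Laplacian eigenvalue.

For the complete graph K_n, L = nI − J (J = all-ones matrix). J has eigenvalues n (once, eigenvector 𝟙) and 0 (multiplicity n−1), so L has eigenvalues 0 (once) and n (multiplicity n−1). Here n = 5: eigenvalue 0 once and 5 with multiplicity 4.
Laplacian eigenvalues: [0.0, 5.0, 5.0, 5.0, 5.0]. Largest eigenvalue (spectral radius) = 5.0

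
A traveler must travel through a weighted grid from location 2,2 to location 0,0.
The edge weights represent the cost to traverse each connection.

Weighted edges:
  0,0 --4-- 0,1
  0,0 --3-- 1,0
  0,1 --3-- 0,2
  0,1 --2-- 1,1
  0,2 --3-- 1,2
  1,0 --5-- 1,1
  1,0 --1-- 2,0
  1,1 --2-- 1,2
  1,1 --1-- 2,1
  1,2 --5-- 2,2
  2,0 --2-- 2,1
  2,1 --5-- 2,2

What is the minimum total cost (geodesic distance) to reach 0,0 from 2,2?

Shortest path: 2,2 → 2,1 → 2,0 → 1,0 → 0,0, total weight = 11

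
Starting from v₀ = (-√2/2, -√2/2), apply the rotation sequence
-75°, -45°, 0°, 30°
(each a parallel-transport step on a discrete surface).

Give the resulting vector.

Total rotation: (-75°) + (-45°) + 0° + 30° = -90°. Final vector: (-0.7071, 0.7071)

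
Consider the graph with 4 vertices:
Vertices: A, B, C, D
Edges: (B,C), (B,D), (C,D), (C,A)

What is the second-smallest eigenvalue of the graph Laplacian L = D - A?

Degrees: deg(A) = 1, deg(B) = 2, deg(C) = 3, deg(D) = 2.
L = D − A with rows/columns ordered (A, B, C, D):
  [ 1,  0, -1,  0]
  [ 0,  2, -1, -1]
  [-1, -1,  3, -1]
  [ 0, -1, -1,  2]
Characteristic polynomial: det(λI − L) = λ(λ − 1)(λ − 3)(λ − 4).
Roots: λ = 0; (λ − 1) = 0 ⇒ λ = 1; (λ − 3) = 0 ⇒ λ = 3; (λ − 4) = 0 ⇒ λ = 4.
(Check: the roots sum (with multiplicity) to 8, matching trace L = Σdeg = 2·4 = 8.)
Laplacian eigenvalues: [0.0, 1.0, 3.0, 4.0]. Algebraic connectivity (smallest non-zero eigenvalue) = 1.0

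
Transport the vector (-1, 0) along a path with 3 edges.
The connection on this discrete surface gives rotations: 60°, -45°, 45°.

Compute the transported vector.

Total rotation: 60° + (-45°) + 45° = 60°. Final vector: (-0.5000, -0.8660)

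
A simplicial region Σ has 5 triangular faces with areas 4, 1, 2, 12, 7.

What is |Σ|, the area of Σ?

4 + 1 + 2 + 12 + 7 = 26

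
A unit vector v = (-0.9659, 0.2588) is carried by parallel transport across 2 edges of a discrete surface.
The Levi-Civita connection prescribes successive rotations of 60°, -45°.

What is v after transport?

Total rotation: 60° + (-45°) = 15°. Final vector: (-1, 0)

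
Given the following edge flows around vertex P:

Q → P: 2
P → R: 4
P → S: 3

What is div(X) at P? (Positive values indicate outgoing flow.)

Divergence = sum of outgoing flows = (-2) + 4 + 3 = 5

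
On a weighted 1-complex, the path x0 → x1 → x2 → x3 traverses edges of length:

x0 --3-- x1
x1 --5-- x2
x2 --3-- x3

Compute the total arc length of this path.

Arc length = 3 + 5 + 3 = 11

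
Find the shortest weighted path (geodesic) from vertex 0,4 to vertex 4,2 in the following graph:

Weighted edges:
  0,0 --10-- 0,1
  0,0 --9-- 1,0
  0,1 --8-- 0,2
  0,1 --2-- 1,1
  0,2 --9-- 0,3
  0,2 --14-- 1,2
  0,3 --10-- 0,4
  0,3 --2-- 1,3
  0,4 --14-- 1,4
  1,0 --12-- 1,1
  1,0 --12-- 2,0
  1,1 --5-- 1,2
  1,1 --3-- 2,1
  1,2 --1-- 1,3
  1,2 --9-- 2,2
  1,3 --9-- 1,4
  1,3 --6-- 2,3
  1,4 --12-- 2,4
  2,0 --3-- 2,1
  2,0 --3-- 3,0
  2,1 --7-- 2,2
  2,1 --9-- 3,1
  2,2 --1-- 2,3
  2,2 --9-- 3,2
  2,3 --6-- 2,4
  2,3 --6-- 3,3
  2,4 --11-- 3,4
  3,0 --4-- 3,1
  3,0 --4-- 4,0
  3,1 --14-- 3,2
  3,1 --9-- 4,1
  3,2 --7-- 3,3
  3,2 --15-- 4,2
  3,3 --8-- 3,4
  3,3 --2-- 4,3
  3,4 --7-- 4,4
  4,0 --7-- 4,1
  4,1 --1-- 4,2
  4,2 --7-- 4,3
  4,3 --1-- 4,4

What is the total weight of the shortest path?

Shortest path: 0,4 → 0,3 → 1,3 → 2,3 → 3,3 → 4,3 → 4,2, total weight = 33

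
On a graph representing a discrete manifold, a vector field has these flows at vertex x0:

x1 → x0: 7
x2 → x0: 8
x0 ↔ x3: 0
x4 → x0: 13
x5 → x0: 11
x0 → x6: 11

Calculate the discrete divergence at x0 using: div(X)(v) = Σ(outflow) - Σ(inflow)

Divergence = sum of outgoing flows = (-7) + (-8) + 0 + (-13) + (-11) + 11 = -28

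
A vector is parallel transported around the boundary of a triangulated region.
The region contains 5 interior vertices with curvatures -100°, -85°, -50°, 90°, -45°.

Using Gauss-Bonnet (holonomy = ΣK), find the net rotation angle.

Holonomy = total enclosed curvature = (-100°) + (-85°) + (-50°) + 90° + (-45°) = -190°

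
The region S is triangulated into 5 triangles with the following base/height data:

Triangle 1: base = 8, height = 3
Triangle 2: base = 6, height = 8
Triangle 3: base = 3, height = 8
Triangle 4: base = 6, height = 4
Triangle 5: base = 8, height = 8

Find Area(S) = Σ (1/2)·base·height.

(1/2)×8×3 + (1/2)×6×8 + (1/2)×3×8 + (1/2)×6×4 + (1/2)×8×8 = 92.0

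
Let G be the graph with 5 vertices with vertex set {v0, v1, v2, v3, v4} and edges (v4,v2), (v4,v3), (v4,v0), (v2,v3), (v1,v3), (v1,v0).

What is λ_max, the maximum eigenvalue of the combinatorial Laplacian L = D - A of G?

Degrees: deg(v0) = 2, deg(v1) = 2, deg(v2) = 2, deg(v3) = 3, deg(v4) = 3.
L = D − A with rows/columns ordered (v0, v1, v2, v3, v4):
  [ 2, -1,  0,  0, -1]
  [-1,  2,  0, -1,  0]
  [ 0,  0,  2, -1, -1]
  [ 0, -1, -1,  3, -1]
  [-1,  0, -1, -1,  3]
Characteristic polynomial: det(λI − L) = λ(λ² − 5λ + 5)(λ² − 7λ + 11).
Roots: λ = 0; (λ² − 5λ + 5) = 0 ⇒ λ = (5 ± √5)/2 ≈ 1.382, 3.618; (λ² − 7λ + 11) = 0 ⇒ λ = (7 ± √5)/2 ≈ 2.382, 4.618.
(Check: the roots sum (with multiplicity) to 12, matching trace L = Σdeg = 2·6 = 12.)
Laplacian eigenvalues: [0.0, 1.382, 2.382, 3.618, 4.618]. Largest eigenvalue (spectral radius) = 4.618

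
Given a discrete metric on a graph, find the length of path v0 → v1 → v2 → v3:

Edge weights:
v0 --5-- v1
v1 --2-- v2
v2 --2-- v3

Arc length = 5 + 2 + 2 = 9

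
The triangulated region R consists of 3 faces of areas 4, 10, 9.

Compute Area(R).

4 + 10 + 9 = 23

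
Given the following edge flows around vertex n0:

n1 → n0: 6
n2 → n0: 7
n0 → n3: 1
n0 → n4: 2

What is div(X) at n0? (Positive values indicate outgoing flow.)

Divergence = sum of outgoing flows = (-6) + (-7) + 1 + 2 = -10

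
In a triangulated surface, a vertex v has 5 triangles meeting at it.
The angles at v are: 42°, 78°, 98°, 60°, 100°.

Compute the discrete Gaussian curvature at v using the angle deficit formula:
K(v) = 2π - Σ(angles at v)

Sum of angles = 378°. K = 360° - 378° = -18° = -π/10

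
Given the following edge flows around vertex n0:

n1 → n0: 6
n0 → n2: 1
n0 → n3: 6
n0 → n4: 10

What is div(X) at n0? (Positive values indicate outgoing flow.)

Divergence = sum of outgoing flows = (-6) + 1 + 6 + 10 = 11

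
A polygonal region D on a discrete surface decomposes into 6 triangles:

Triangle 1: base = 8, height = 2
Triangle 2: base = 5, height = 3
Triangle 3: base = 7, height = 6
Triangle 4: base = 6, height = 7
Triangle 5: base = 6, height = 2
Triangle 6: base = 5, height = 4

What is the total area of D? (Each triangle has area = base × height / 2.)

(1/2)×8×2 + (1/2)×5×3 + (1/2)×7×6 + (1/2)×6×7 + (1/2)×6×2 + (1/2)×5×4 = 73.5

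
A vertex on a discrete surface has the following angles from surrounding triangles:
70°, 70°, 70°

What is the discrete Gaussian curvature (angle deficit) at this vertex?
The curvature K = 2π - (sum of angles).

Sum of angles = 210°. K = 360° - 210° = 150°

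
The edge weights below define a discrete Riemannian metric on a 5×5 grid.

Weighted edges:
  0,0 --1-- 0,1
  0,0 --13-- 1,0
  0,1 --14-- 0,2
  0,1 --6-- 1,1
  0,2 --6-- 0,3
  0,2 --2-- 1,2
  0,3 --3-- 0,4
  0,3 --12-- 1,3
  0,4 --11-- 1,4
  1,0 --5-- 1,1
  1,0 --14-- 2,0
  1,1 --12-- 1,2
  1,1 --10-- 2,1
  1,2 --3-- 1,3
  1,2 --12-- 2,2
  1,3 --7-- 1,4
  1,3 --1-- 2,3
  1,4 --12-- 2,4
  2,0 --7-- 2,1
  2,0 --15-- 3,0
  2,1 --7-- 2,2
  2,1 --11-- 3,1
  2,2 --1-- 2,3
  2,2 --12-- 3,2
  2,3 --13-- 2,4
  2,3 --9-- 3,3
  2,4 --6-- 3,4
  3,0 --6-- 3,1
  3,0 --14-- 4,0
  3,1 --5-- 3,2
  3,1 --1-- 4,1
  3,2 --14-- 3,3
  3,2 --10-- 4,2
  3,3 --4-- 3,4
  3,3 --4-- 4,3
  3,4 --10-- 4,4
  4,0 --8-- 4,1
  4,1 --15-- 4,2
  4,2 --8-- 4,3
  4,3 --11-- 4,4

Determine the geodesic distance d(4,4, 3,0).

Shortest path: 4,4 → 3,4 → 3,3 → 3,2 → 3,1 → 3,0, total weight = 39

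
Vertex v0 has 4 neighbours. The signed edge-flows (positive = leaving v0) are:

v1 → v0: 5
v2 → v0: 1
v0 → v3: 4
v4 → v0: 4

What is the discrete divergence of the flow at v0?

Divergence = sum of outgoing flows = (-5) + (-1) + 4 + (-4) = -6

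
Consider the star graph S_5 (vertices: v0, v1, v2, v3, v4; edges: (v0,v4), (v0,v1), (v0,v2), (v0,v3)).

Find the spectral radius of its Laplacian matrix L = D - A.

The star S_5 is the complete bipartite graph K_{1,4} (one hub of degree 4, 4 leaves of degree 1). The Laplacian spectrum of K_{p,q} is 0, p (multiplicity q−1), q (multiplicity p−1), p+q. With p = 1, q = 4: 0 once, 1 with multiplicity 3, and 5 once. (Check: trace L = sum of degrees = 8 = 3·1 + 5.)
Laplacian eigenvalues: [0.0, 1.0, 1.0, 1.0, 5.0]. Largest eigenvalue (spectral radius) = 5.0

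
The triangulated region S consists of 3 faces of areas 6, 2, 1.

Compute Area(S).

6 + 2 + 1 = 9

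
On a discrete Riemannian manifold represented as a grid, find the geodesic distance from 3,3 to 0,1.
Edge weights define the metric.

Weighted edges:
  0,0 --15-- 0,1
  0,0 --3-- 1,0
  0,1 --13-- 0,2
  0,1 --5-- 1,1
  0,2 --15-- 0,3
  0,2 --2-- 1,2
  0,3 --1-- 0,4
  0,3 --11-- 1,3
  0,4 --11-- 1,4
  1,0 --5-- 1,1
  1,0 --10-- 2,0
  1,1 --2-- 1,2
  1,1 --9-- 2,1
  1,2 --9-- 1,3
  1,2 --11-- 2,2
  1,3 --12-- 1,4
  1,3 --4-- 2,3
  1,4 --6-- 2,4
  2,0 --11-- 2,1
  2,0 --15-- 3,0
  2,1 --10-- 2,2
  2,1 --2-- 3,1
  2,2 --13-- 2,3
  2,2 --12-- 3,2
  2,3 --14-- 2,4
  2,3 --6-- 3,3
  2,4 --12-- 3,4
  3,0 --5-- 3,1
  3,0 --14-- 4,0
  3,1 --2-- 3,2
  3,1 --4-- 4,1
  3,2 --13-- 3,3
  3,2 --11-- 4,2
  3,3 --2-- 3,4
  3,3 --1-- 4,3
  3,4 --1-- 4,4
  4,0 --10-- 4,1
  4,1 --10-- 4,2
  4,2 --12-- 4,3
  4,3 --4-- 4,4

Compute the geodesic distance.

Shortest path: 3,3 → 2,3 → 1,3 → 1,2 → 1,1 → 0,1, total weight = 26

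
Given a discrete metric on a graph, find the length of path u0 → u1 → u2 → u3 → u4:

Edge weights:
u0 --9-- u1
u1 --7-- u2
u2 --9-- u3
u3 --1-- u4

Arc length = 9 + 7 + 9 + 1 = 26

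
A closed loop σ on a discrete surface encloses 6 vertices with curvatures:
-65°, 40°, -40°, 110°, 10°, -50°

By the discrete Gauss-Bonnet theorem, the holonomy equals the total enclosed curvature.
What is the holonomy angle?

Holonomy = total enclosed curvature = (-65°) + 40° + (-40°) + 110° + 10° + (-50°) = 5°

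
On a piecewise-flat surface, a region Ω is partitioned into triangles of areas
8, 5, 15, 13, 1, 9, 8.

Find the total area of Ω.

8 + 5 + 15 + 13 + 1 + 9 + 8 = 59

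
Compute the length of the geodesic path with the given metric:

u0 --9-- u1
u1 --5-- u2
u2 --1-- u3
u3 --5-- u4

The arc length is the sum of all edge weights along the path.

Arc length = 9 + 5 + 1 + 5 = 20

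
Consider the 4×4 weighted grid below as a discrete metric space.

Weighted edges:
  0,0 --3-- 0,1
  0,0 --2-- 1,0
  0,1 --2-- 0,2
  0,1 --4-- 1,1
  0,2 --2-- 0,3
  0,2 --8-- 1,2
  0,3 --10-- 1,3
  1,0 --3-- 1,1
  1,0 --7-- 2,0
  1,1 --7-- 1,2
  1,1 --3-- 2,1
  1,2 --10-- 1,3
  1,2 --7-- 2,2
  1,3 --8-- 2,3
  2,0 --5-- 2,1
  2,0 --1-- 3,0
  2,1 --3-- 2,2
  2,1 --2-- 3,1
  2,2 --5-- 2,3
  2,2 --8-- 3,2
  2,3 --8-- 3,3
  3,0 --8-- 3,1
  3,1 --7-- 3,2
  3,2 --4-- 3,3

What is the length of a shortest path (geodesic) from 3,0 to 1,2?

Shortest path: 3,0 → 2,0 → 2,1 → 1,1 → 1,2, total weight = 16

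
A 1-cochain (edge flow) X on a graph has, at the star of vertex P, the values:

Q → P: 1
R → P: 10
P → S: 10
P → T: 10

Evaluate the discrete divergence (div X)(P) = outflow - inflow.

Divergence = sum of outgoing flows = (-1) + (-10) + 10 + 10 = 9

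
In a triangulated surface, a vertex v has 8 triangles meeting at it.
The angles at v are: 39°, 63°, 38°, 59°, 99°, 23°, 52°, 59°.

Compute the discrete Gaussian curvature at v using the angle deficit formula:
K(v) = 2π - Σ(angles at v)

Sum of angles = 432°. K = 360° - 432° = -72° = -2π/5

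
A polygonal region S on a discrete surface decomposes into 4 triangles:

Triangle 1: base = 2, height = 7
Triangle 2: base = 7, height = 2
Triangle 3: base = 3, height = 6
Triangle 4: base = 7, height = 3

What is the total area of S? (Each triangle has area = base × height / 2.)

(1/2)×2×7 + (1/2)×7×2 + (1/2)×3×6 + (1/2)×7×3 = 33.5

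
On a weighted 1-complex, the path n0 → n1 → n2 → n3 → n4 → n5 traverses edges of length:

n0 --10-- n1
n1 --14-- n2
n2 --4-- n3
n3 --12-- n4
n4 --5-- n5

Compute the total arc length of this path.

Arc length = 10 + 14 + 4 + 12 + 5 = 45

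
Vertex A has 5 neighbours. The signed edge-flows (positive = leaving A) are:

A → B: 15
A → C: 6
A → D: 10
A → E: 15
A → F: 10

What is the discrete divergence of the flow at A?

Divergence = sum of outgoing flows = 15 + 6 + 10 + 15 + 10 = 56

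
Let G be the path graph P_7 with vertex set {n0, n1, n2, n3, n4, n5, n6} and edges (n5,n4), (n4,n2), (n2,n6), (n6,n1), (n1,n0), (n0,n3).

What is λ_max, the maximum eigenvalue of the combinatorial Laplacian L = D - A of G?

The path graph P_n has Laplacian eigenvalues λ_k = 2 − 2cos(kπ/n), k = 0, 1, …, n−1. Here n = 7:
k=0: 2 − 2cos(0) = 0.0; k=1: 2 − 2cos(π/7) = 0.1981; k=2: 2 − 2cos(2π/7) = 0.753; k=3: 2 − 2cos(3π/7) = 1.555; k=4: 2 − 2cos(4π/7) = 2.445; k=5: 2 − 2cos(5π/7) = 3.247; k=6: 2 − 2cos(6π/7) = 3.8019.
Laplacian eigenvalues: [0.0, 0.1981, 0.753, 1.555, 2.445, 3.247, 3.8019]. Largest eigenvalue (spectral radius) = 3.8019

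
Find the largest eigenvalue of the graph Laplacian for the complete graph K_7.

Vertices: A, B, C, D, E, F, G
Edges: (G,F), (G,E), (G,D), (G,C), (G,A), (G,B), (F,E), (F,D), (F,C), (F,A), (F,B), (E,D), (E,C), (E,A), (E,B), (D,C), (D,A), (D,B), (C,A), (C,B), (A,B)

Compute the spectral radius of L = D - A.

For the complete graph K_n, L = nI − J (J = all-ones matrix). J has eigenvalues n (once, eigenvector 𝟙) and 0 (multiplicity n−1), so L has eigenvalues 0 (once) and n (multiplicity n−1). Here n = 7: eigenvalue 0 once and 7 with multiplicity 6.
Laplacian eigenvalues: [0.0, 7.0, 7.0, 7.0, 7.0, 7.0, 7.0]. Largest eigenvalue (spectral radius) = 7.0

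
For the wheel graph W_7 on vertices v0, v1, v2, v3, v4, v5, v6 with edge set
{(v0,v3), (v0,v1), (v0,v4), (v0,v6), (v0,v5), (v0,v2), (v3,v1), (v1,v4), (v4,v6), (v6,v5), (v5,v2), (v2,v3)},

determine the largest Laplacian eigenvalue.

The wheel W_7 is the join K_1 ∨ C_6 (a hub joined to every vertex of a cycle of length 6). For a join G ∨ H (G on p vertices, H on q vertices) the Laplacian spectrum is 0, p+q, the eigenvalues of L(G) other than one 0 each shifted by +q, and the eigenvalues of L(H) other than one 0 each shifted by +p. With G = K_1 (p = 1, nothing left after dropping its 0) and H = C_6 (q = 6, eigenvalues 2 − 2cos(2πk/6), k = 0, …, 5; drop k = 0), the spectrum of W_7 is 0, 7, and 1 + (2 − 2cos(2πk/6)) = 3 − 2cos(2πk/6) for k = 1, …, 5:
k=1: 3 − 2cos(π/3) = 2.0; k=2: 3 − 2cos(2π/3) = 4.0; k=3: 3 − 2cos(π) = 5.0; k=4: 3 − 2cos(4π/3) = 4.0; k=5: 3 − 2cos(5π/3) = 2.0.
Laplacian eigenvalues: [0.0, 2.0, 2.0, 4.0, 4.0, 5.0, 7.0]. Largest eigenvalue (spectral radius) = 7.0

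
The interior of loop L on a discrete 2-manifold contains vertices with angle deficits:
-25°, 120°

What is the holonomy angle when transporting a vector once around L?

Holonomy = total enclosed curvature = (-25°) + 120° = 95°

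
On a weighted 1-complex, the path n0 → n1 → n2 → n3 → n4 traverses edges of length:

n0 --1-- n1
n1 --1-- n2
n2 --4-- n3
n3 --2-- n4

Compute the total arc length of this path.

Arc length = 1 + 1 + 4 + 2 = 8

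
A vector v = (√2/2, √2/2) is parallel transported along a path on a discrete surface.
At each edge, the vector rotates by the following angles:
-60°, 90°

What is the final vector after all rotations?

Total rotation: (-60°) + 90° = 30°. Final vector: (0.2588, 0.9659)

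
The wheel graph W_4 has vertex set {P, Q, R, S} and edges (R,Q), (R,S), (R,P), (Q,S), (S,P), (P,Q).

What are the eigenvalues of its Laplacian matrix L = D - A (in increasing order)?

The wheel W_4 is the join K_1 ∨ C_3 (a hub joined to every vertex of a cycle of length 3). For a join G ∨ H (G on p vertices, H on q vertices) the Laplacian spectrum is 0, p+q, the eigenvalues of L(G) other than one 0 each shifted by +q, and the eigenvalues of L(H) other than one 0 each shifted by +p. With G = K_1 (p = 1, nothing left after dropping its 0) and H = C_3 (q = 3, eigenvalues 2 − 2cos(2πk/3), k = 0, …, 2; drop k = 0), the spectrum of W_4 is 0, 4, and 1 + (2 − 2cos(2πk/3)) = 3 − 2cos(2πk/3) for k = 1, …, 2:
k=1: 3 − 2cos(2π/3) = 4.0; k=2: 3 − 2cos(4π/3) = 4.0.
Laplacian eigenvalues (increasing order): [0.0, 4.0, 4.0, 4.0]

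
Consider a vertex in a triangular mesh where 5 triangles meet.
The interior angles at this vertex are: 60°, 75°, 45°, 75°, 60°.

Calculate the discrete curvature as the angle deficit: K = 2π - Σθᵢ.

Sum of angles = 315°. K = 360° - 315° = 45°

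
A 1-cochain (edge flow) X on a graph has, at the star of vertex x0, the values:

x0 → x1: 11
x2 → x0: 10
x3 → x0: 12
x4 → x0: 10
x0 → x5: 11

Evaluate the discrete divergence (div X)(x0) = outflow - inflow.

Divergence = sum of outgoing flows = 11 + (-10) + (-12) + (-10) + 11 = -10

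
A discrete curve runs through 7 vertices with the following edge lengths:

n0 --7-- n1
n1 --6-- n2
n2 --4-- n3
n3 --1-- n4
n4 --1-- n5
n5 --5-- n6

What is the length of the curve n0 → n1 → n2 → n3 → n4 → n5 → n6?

Arc length = 7 + 6 + 4 + 1 + 1 + 5 = 24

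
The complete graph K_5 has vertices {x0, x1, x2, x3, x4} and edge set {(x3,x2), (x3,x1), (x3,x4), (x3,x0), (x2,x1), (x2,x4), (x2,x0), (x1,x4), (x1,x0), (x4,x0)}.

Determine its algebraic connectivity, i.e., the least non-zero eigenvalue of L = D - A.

For the complete graph K_n, L = nI − J (J = all-ones matrix). J has eigenvalues n (once, eigenvector 𝟙) and 0 (multiplicity n−1), so L has eigenvalues 0 (once) and n (multiplicity n−1). Here n = 5: eigenvalue 0 once and 5 with multiplicity 4.
Laplacian eigenvalues: [0.0, 5.0, 5.0, 5.0, 5.0]. Algebraic connectivity (smallest non-zero eigenvalue) = 5.0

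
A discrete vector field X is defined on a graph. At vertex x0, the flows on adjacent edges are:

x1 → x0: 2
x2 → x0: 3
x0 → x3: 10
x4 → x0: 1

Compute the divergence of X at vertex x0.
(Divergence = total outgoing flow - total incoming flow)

Divergence = sum of outgoing flows = (-2) + (-3) + 10 + (-1) = 4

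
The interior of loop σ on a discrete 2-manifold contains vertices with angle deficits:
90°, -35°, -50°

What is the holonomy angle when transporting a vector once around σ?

Holonomy = total enclosed curvature = 90° + (-35°) + (-50°) = 5°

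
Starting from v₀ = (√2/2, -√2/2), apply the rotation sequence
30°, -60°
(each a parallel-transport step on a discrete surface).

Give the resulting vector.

Total rotation: 30° + (-60°) = -30°. Final vector: (0.2588, -0.9659)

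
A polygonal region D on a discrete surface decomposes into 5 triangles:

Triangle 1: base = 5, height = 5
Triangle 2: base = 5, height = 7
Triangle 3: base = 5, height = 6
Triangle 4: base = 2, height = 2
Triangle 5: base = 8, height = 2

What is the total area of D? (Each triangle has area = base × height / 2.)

(1/2)×5×5 + (1/2)×5×7 + (1/2)×5×6 + (1/2)×2×2 + (1/2)×8×2 = 55.0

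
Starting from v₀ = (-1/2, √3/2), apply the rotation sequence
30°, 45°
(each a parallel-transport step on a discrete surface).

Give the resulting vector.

Total rotation: 30° + 45° = 75°. Final vector: (-0.9659, -0.2588)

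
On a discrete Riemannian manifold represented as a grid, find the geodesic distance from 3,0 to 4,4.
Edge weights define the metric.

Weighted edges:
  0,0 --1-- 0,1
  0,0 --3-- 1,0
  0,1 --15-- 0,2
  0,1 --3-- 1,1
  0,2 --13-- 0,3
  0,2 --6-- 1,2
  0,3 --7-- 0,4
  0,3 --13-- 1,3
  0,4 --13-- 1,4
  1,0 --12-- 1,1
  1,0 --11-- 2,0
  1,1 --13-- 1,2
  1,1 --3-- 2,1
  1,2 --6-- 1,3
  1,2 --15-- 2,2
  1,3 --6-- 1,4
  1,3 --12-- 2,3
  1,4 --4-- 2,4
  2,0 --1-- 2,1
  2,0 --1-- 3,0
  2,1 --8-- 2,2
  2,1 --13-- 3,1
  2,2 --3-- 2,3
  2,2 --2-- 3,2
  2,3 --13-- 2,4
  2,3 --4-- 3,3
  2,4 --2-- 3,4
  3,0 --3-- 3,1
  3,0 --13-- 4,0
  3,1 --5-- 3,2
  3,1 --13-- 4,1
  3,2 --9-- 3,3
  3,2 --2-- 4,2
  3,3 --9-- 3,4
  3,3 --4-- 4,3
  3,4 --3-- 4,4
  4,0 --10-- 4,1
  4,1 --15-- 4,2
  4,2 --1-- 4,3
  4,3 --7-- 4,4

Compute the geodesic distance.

Shortest path: 3,0 → 3,1 → 3,2 → 4,2 → 4,3 → 4,4, total weight = 18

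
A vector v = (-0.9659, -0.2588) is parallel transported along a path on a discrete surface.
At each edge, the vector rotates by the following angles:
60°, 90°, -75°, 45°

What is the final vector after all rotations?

Total rotation: 60° + 90° + (-75°) + 45° = 120°. Final vector: (0.7071, -0.7071)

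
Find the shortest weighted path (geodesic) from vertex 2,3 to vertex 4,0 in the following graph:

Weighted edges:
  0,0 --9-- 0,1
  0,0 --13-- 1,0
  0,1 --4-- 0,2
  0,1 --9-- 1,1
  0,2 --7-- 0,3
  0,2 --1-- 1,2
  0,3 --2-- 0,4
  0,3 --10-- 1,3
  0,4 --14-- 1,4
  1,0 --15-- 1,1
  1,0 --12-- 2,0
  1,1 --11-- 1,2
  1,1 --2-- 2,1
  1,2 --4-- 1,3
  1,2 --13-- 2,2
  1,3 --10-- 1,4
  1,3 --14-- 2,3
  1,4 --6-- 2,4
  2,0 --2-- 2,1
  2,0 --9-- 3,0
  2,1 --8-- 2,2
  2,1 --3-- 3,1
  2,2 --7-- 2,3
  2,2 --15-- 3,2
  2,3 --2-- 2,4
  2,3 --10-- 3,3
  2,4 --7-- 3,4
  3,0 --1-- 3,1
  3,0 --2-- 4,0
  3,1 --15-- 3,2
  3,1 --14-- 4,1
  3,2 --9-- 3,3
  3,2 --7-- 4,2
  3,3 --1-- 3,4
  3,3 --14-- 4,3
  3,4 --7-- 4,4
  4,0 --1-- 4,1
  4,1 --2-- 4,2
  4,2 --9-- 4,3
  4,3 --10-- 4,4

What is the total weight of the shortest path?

Shortest path: 2,3 → 2,2 → 2,1 → 3,1 → 3,0 → 4,0, total weight = 21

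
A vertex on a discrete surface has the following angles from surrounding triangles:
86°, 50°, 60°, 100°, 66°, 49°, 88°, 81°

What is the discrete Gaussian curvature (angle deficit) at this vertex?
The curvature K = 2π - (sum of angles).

Sum of angles = 580°. K = 360° - 580° = -220° = -11π/9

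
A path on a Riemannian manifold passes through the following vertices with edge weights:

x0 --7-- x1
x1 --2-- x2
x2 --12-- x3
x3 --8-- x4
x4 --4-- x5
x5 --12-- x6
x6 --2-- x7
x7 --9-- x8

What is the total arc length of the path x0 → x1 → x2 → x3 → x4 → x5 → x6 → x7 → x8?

Arc length = 7 + 2 + 12 + 8 + 4 + 12 + 2 + 9 = 56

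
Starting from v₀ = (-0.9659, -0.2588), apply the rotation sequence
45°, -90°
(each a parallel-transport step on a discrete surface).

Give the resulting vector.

Total rotation: 45° + (-90°) = -45°. Final vector: (-0.8660, 0.5000)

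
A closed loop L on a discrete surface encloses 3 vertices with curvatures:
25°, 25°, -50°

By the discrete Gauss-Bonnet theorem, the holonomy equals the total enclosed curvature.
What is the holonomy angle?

Holonomy = total enclosed curvature = 25° + 25° + (-50°) = 0°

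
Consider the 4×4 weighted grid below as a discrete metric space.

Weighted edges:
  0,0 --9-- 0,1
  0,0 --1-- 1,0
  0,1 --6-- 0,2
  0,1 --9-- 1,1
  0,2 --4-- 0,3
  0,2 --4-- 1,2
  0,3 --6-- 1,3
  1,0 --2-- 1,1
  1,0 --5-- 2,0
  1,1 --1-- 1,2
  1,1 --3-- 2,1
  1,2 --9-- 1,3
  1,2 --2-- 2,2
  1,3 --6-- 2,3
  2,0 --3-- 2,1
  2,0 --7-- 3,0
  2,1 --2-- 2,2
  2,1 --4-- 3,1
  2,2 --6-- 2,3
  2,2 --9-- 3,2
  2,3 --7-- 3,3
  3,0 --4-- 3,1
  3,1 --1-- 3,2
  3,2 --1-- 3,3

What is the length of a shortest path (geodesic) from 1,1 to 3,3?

Shortest path: 1,1 → 2,1 → 3,1 → 3,2 → 3,3, total weight = 9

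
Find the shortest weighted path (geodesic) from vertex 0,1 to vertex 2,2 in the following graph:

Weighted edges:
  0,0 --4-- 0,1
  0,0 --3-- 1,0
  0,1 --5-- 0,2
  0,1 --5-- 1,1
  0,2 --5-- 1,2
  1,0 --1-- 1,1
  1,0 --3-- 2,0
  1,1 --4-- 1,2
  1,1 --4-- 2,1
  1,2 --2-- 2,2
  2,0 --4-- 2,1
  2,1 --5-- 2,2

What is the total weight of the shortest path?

Shortest path: 0,1 → 1,1 → 1,2 → 2,2, total weight = 11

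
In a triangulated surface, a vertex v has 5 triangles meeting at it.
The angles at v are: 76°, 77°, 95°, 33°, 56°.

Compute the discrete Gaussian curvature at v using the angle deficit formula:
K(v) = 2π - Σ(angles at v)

Sum of angles = 337°. K = 360° - 337° = 23° = 23π/180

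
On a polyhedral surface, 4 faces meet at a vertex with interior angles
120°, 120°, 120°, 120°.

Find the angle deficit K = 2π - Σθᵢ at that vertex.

Sum of angles = 480°. K = 360° - 480° = -120° = -2π/3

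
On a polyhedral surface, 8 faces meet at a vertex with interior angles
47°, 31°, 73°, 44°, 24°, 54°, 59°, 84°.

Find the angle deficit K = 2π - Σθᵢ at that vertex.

Sum of angles = 416°. K = 360° - 416° = -56° = -14π/45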